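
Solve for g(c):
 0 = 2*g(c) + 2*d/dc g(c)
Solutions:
 g(c) = C1*exp(-c)


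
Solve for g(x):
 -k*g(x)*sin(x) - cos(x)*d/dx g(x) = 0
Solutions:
 g(x) = C1*exp(k*log(cos(x)))


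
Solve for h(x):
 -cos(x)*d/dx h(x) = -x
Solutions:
 h(x) = C1 + Integral(x/cos(x), x)


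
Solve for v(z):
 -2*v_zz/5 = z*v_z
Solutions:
 v(z) = C1 + C2*erf(sqrt(5)*z/2)


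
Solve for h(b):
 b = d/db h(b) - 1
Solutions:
 h(b) = C1 + b^2/2 + b


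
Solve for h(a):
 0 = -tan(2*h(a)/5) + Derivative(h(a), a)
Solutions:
 h(a) = -5*asin(C1*exp(2*a/5))/2 + 5*pi/2
 h(a) = 5*asin(C1*exp(2*a/5))/2


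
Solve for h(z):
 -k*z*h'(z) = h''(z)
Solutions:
 h(z) = Piecewise((-sqrt(2)*sqrt(pi)*C1*erf(sqrt(2)*sqrt(k)*z/2)/(2*sqrt(k)) - C2, (k > 0) | (k < 0)), (-C1*z - C2, True))


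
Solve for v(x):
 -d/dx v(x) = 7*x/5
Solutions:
 v(x) = C1 - 7*x^2/10


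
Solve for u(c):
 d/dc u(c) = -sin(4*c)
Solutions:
 u(c) = C1 + cos(4*c)/4


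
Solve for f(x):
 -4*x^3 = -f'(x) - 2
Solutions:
 f(x) = C1 + x^4 - 2*x


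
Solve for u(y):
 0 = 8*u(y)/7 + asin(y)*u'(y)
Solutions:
 u(y) = C1*exp(-8*Integral(1/asin(y), y)/7)


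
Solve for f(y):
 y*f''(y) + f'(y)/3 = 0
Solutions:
 f(y) = C1 + C2*y^(2/3)


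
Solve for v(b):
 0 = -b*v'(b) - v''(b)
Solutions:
 v(b) = C1 + C2*erf(sqrt(2)*b/2)


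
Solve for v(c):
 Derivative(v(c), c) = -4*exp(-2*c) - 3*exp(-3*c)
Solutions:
 v(c) = C1 + 2*exp(-2*c) + exp(-3*c)


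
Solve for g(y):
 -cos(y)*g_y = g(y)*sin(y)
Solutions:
 g(y) = C1*cos(y)


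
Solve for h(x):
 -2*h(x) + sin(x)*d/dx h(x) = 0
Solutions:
 h(x) = C1*(cos(x) - 1)/(cos(x) + 1)


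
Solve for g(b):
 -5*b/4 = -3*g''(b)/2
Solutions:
 g(b) = C1 + C2*b + 5*b^3/36


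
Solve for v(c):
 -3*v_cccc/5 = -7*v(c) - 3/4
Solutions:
 v(c) = C1*exp(-3^(3/4)*35^(1/4)*c/3) + C2*exp(3^(3/4)*35^(1/4)*c/3) + C3*sin(3^(3/4)*35^(1/4)*c/3) + C4*cos(3^(3/4)*35^(1/4)*c/3) - 3/28


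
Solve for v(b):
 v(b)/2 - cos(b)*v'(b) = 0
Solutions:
 v(b) = C1*(sin(b) + 1)^(1/4)/(sin(b) - 1)^(1/4)


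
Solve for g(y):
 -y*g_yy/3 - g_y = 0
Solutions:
 g(y) = C1 + C2/y^2


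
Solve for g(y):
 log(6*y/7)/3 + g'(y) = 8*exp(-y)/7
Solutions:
 g(y) = C1 - y*log(y)/3 + y*(-log(6) + 1 + log(7))/3 - 8*exp(-y)/7


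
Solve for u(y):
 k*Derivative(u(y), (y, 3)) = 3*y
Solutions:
 u(y) = C1 + C2*y + C3*y^2 + y^4/(8*k)


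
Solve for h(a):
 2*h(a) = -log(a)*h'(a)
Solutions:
 h(a) = C1*exp(-2*li(a))


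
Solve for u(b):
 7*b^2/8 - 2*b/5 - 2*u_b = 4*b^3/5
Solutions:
 u(b) = C1 - b^4/10 + 7*b^3/48 - b^2/10


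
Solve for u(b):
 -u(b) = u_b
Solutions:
 u(b) = C1*exp(-b)


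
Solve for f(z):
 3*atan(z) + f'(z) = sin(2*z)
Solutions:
 f(z) = C1 - 3*z*atan(z) + 3*log(z^2 + 1)/2 - cos(2*z)/2


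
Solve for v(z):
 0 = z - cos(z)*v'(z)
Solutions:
 v(z) = C1 + Integral(z/cos(z), z)


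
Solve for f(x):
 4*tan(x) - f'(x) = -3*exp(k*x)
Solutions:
 f(x) = C1 + 3*Piecewise((exp(k*x)/k, Ne(k, 0)), (x, True)) - 4*log(cos(x))


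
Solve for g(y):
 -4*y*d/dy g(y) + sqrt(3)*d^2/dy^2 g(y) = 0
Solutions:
 g(y) = C1 + C2*erfi(sqrt(2)*3^(3/4)*y/3)


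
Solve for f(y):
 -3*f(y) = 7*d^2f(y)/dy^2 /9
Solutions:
 f(y) = C1*sin(3*sqrt(21)*y/7) + C2*cos(3*sqrt(21)*y/7)


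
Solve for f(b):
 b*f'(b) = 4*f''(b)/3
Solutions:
 f(b) = C1 + C2*erfi(sqrt(6)*b/4)


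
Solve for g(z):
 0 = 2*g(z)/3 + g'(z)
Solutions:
 g(z) = C1*exp(-2*z/3)


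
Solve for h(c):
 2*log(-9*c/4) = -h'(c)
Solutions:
 h(c) = C1 - 2*c*log(-c) + 2*c*(-2*log(3) + 1 + 2*log(2))


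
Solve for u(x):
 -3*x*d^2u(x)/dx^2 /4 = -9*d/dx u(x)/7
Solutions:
 u(x) = C1 + C2*x^(19/7)


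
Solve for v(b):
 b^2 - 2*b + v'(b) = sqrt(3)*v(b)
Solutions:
 v(b) = C1*exp(sqrt(3)*b) + sqrt(3)*b^2/3 - 2*sqrt(3)*b/3 + 2*b/3 - 2/3 + 2*sqrt(3)/9


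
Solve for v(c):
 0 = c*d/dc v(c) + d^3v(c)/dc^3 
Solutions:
 v(c) = C1 + Integral(C2*airyai(-c) + C3*airybi(-c), c)


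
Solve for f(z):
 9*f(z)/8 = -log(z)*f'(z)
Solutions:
 f(z) = C1*exp(-9*li(z)/8)


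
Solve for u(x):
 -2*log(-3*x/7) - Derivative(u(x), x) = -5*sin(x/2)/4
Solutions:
 u(x) = C1 - 2*x*log(-x) - 2*x*log(3) + 2*x + 2*x*log(7) - 5*cos(x/2)/2


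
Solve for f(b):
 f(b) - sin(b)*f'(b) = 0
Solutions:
 f(b) = C1*sqrt(cos(b) - 1)/sqrt(cos(b) + 1)


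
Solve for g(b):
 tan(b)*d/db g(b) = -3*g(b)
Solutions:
 g(b) = C1/sin(b)^3


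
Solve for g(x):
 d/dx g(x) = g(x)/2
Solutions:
 g(x) = C1*exp(x/2)


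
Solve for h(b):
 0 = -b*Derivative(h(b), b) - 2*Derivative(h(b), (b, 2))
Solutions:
 h(b) = C1 + C2*erf(b/2)


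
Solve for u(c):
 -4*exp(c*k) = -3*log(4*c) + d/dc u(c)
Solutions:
 u(c) = C1 + 3*c*log(c) + 3*c*(-1 + 2*log(2)) + Piecewise((-4*exp(c*k)/k, Ne(k, 0)), (-4*c, True))


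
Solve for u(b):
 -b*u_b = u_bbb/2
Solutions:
 u(b) = C1 + Integral(C2*airyai(-2^(1/3)*b) + C3*airybi(-2^(1/3)*b), b)


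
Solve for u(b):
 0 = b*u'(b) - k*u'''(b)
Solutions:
 u(b) = C1 + Integral(C2*airyai(b*(1/k)^(1/3)) + C3*airybi(b*(1/k)^(1/3)), b)


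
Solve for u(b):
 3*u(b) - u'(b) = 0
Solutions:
 u(b) = C1*exp(3*b)


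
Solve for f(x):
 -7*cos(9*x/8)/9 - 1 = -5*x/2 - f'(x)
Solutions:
 f(x) = C1 - 5*x^2/4 + x + 56*sin(9*x/8)/81


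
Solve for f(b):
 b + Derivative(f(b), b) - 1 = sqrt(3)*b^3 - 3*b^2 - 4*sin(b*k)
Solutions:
 f(b) = C1 + sqrt(3)*b^4/4 - b^3 - b^2/2 + b + 4*cos(b*k)/k


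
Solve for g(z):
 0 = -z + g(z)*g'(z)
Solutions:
 g(z) = -sqrt(C1 + z^2)
 g(z) = sqrt(C1 + z^2)


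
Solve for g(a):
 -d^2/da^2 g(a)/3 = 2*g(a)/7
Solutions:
 g(a) = C1*sin(sqrt(42)*a/7) + C2*cos(sqrt(42)*a/7)


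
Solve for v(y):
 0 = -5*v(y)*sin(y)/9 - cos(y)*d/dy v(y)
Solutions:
 v(y) = C1*cos(y)^(5/9)


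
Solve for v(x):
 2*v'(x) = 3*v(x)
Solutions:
 v(x) = C1*exp(3*x/2)


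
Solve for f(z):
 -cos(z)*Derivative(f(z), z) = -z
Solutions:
 f(z) = C1 + Integral(z/cos(z), z)


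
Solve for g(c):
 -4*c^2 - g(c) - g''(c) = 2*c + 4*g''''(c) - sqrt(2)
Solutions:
 g(c) = -4*c^2 - 2*c + (C1*sin(sqrt(2)*c*cos(atan(sqrt(15))/2)/2) + C2*cos(sqrt(2)*c*cos(atan(sqrt(15))/2)/2))*exp(-sqrt(2)*c*sin(atan(sqrt(15))/2)/2) + (C3*sin(sqrt(2)*c*cos(atan(sqrt(15))/2)/2) + C4*cos(sqrt(2)*c*cos(atan(sqrt(15))/2)/2))*exp(sqrt(2)*c*sin(atan(sqrt(15))/2)/2) + sqrt(2) + 8


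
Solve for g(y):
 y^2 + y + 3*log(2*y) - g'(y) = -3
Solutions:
 g(y) = C1 + y^3/3 + y^2/2 + 3*y*log(y) + y*log(8)


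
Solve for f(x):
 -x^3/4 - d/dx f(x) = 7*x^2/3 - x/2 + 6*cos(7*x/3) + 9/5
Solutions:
 f(x) = C1 - x^4/16 - 7*x^3/9 + x^2/4 - 9*x/5 - 18*sin(7*x/3)/7


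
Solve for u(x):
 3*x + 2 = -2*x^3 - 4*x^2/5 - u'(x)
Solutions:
 u(x) = C1 - x^4/2 - 4*x^3/15 - 3*x^2/2 - 2*x


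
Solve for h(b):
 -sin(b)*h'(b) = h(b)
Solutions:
 h(b) = C1*sqrt(cos(b) + 1)/sqrt(cos(b) - 1)


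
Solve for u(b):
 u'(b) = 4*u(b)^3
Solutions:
 u(b) = -sqrt(2)*sqrt(-1/(C1 + 4*b))/2
 u(b) = sqrt(2)*sqrt(-1/(C1 + 4*b))/2


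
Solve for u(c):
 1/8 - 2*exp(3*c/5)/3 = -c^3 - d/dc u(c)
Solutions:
 u(c) = C1 - c^4/4 - c/8 + 10*exp(3*c/5)/9


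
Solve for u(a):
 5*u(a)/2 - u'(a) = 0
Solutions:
 u(a) = C1*exp(5*a/2)


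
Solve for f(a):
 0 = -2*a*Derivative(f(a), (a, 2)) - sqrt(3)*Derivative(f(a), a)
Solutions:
 f(a) = C1 + C2*a^(1 - sqrt(3)/2)


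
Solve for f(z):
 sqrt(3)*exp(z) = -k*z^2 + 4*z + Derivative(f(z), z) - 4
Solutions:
 f(z) = C1 + k*z^3/3 - 2*z^2 + 4*z + sqrt(3)*exp(z)


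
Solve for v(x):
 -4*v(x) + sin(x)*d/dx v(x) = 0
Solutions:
 v(x) = C1*(cos(x)^2 - 2*cos(x) + 1)/(cos(x)^2 + 2*cos(x) + 1)


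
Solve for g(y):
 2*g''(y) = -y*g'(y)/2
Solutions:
 g(y) = C1 + C2*erf(sqrt(2)*y/4)


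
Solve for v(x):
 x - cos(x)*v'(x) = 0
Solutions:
 v(x) = C1 + Integral(x/cos(x), x)


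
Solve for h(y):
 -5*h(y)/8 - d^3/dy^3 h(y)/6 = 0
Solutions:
 h(y) = C3*exp(-30^(1/3)*y/2) + (C1*sin(10^(1/3)*3^(5/6)*y/4) + C2*cos(10^(1/3)*3^(5/6)*y/4))*exp(30^(1/3)*y/4)


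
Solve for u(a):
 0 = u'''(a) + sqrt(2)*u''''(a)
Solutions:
 u(a) = C1 + C2*a + C3*a^2 + C4*exp(-sqrt(2)*a/2)


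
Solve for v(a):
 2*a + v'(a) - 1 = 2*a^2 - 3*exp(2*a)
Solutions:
 v(a) = C1 + 2*a^3/3 - a^2 + a - 3*exp(2*a)/2


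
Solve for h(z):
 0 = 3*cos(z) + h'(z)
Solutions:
 h(z) = C1 - 3*sin(z)


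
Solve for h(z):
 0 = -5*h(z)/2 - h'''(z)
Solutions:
 h(z) = C3*exp(-2^(2/3)*5^(1/3)*z/2) + (C1*sin(2^(2/3)*sqrt(3)*5^(1/3)*z/4) + C2*cos(2^(2/3)*sqrt(3)*5^(1/3)*z/4))*exp(2^(2/3)*5^(1/3)*z/4)


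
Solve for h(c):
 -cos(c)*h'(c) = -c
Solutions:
 h(c) = C1 + Integral(c/cos(c), c)


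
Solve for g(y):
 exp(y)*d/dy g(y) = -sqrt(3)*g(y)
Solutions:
 g(y) = C1*exp(sqrt(3)*exp(-y))


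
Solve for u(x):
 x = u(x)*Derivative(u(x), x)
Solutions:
 u(x) = -sqrt(C1 + x^2)
 u(x) = sqrt(C1 + x^2)


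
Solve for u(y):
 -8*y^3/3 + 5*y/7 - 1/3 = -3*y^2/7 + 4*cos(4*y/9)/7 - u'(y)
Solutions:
 u(y) = C1 + 2*y^4/3 - y^3/7 - 5*y^2/14 + y/3 + 9*sin(4*y/9)/7


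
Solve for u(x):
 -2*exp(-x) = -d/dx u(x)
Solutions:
 u(x) = C1 - 2*exp(-x)


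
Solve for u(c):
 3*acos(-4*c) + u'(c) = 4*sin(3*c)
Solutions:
 u(c) = C1 - 3*c*acos(-4*c) - 3*sqrt(1 - 16*c^2)/4 - 4*cos(3*c)/3


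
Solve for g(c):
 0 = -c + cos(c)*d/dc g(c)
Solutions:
 g(c) = C1 + Integral(c/cos(c), c)


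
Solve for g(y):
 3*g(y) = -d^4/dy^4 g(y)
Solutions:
 g(y) = (C1*sin(sqrt(2)*3^(1/4)*y/2) + C2*cos(sqrt(2)*3^(1/4)*y/2))*exp(-sqrt(2)*3^(1/4)*y/2) + (C3*sin(sqrt(2)*3^(1/4)*y/2) + C4*cos(sqrt(2)*3^(1/4)*y/2))*exp(sqrt(2)*3^(1/4)*y/2)


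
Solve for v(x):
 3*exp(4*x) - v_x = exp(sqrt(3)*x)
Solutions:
 v(x) = C1 + 3*exp(4*x)/4 - sqrt(3)*exp(sqrt(3)*x)/3


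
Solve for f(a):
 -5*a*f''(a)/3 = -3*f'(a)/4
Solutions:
 f(a) = C1 + C2*a^(29/20)


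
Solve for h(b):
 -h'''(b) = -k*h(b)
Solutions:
 h(b) = C1*exp(b*k^(1/3)) + C2*exp(b*k^(1/3)*(-1 + sqrt(3)*I)/2) + C3*exp(-b*k^(1/3)*(1 + sqrt(3)*I)/2)


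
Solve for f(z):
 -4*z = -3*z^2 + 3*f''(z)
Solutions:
 f(z) = C1 + C2*z + z^4/12 - 2*z^3/9


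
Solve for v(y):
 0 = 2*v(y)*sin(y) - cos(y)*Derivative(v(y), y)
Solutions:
 v(y) = C1/cos(y)^2


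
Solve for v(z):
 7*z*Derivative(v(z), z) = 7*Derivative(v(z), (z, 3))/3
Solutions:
 v(z) = C1 + Integral(C2*airyai(3^(1/3)*z) + C3*airybi(3^(1/3)*z), z)


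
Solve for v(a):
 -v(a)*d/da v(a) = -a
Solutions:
 v(a) = -sqrt(C1 + a^2)
 v(a) = sqrt(C1 + a^2)


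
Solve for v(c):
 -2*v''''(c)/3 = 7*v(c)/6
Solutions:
 v(c) = (C1*sin(7^(1/4)*c/2) + C2*cos(7^(1/4)*c/2))*exp(-7^(1/4)*c/2) + (C3*sin(7^(1/4)*c/2) + C4*cos(7^(1/4)*c/2))*exp(7^(1/4)*c/2)


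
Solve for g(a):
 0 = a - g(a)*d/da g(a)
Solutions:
 g(a) = -sqrt(C1 + a^2)
 g(a) = sqrt(C1 + a^2)


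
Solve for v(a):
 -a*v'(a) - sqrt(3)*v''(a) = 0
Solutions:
 v(a) = C1 + C2*erf(sqrt(2)*3^(3/4)*a/6)


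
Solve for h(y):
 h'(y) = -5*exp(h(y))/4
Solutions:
 h(y) = log(1/(C1 + 5*y)) + 2*log(2)


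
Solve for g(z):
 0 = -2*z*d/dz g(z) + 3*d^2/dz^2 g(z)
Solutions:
 g(z) = C1 + C2*erfi(sqrt(3)*z/3)


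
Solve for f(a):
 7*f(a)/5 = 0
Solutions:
 f(a) = 0


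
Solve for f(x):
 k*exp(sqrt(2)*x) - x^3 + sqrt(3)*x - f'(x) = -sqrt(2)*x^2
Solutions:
 f(x) = C1 + sqrt(2)*k*exp(sqrt(2)*x)/2 - x^4/4 + sqrt(2)*x^3/3 + sqrt(3)*x^2/2


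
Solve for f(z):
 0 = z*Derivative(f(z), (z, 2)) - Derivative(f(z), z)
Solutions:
 f(z) = C1 + C2*z^2


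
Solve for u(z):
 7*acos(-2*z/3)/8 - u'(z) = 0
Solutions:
 u(z) = C1 + 7*z*acos(-2*z/3)/8 + 7*sqrt(9 - 4*z^2)/16


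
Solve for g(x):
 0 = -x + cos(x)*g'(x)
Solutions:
 g(x) = C1 + Integral(x/cos(x), x)


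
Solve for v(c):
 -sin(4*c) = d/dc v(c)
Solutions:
 v(c) = C1 + cos(4*c)/4


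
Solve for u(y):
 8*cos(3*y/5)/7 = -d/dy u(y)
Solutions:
 u(y) = C1 - 40*sin(3*y/5)/21


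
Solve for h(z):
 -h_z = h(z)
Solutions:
 h(z) = C1*exp(-z)


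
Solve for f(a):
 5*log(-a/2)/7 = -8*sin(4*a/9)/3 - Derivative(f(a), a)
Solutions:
 f(a) = C1 - 5*a*log(-a)/7 + 5*a*log(2)/7 + 5*a/7 + 6*cos(4*a/9)


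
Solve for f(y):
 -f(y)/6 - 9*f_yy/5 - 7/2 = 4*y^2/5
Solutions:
 f(y) = C1*sin(sqrt(30)*y/18) + C2*cos(sqrt(30)*y/18) - 24*y^2/5 + 2067/25


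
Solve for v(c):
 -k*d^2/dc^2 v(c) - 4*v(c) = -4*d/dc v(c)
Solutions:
 v(c) = C1*exp(2*c*(1 - sqrt(1 - k))/k) + C2*exp(2*c*(sqrt(1 - k) + 1)/k)


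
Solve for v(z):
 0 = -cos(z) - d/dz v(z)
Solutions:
 v(z) = C1 - sin(z)


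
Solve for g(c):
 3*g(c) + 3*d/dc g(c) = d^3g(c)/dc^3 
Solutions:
 g(c) = C1*exp(-2^(1/3)*c*(2/(sqrt(5) + 3)^(1/3) + 2^(1/3)*(sqrt(5) + 3)^(1/3))/4)*sin(2^(1/3)*sqrt(3)*c*(-2^(1/3)*(sqrt(5) + 3)^(1/3) + 2/(sqrt(5) + 3)^(1/3))/4) + C2*exp(-2^(1/3)*c*(2/(sqrt(5) + 3)^(1/3) + 2^(1/3)*(sqrt(5) + 3)^(1/3))/4)*cos(2^(1/3)*sqrt(3)*c*(-2^(1/3)*(sqrt(5) + 3)^(1/3) + 2/(sqrt(5) + 3)^(1/3))/4) + C3*exp(2^(1/3)*c*((sqrt(5) + 3)^(-1/3) + 2^(1/3)*(sqrt(5) + 3)^(1/3)/2))


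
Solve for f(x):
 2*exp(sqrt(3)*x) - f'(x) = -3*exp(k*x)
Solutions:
 f(x) = C1 + 2*sqrt(3)*exp(sqrt(3)*x)/3 + 3*exp(k*x)/k


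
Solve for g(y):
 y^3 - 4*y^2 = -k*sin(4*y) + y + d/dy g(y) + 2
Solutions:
 g(y) = C1 - k*cos(4*y)/4 + y^4/4 - 4*y^3/3 - y^2/2 - 2*y


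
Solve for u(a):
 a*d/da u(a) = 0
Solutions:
 u(a) = C1


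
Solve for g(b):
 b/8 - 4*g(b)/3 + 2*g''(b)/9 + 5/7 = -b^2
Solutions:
 g(b) = C1*exp(-sqrt(6)*b) + C2*exp(sqrt(6)*b) + 3*b^2/4 + 3*b/32 + 11/14


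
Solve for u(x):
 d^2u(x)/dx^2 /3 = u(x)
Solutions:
 u(x) = C1*exp(-sqrt(3)*x) + C2*exp(sqrt(3)*x)


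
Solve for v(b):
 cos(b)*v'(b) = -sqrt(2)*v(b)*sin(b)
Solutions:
 v(b) = C1*cos(b)^(sqrt(2))


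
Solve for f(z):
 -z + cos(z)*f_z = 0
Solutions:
 f(z) = C1 + Integral(z/cos(z), z)


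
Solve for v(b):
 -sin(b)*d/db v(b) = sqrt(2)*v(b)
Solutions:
 v(b) = C1*(cos(b) + 1)^(sqrt(2)/2)/(cos(b) - 1)^(sqrt(2)/2)


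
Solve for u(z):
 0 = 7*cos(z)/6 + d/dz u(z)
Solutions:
 u(z) = C1 - 7*sin(z)/6


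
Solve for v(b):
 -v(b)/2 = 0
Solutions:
 v(b) = 0


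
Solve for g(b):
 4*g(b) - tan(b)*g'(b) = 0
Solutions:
 g(b) = C1*sin(b)^4


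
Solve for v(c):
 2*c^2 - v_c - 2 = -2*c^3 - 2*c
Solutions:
 v(c) = C1 + c^4/2 + 2*c^3/3 + c^2 - 2*c


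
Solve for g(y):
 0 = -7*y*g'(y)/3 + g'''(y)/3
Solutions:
 g(y) = C1 + Integral(C2*airyai(7^(1/3)*y) + C3*airybi(7^(1/3)*y), y)


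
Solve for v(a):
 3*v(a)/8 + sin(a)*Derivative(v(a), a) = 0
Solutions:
 v(a) = C1*(cos(a) + 1)^(3/16)/(cos(a) - 1)^(3/16)


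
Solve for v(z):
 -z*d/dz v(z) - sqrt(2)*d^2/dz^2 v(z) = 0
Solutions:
 v(z) = C1 + C2*erf(2^(1/4)*z/2)


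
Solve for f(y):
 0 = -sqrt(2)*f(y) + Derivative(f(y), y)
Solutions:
 f(y) = C1*exp(sqrt(2)*y)


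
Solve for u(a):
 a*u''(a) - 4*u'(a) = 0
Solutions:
 u(a) = C1 + C2*a^5


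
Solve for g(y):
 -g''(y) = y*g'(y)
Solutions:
 g(y) = C1 + C2*erf(sqrt(2)*y/2)


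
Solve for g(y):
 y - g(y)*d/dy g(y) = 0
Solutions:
 g(y) = -sqrt(C1 + y^2)
 g(y) = sqrt(C1 + y^2)


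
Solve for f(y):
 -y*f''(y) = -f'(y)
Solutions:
 f(y) = C1 + C2*y^2


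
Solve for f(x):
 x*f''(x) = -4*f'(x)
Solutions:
 f(x) = C1 + C2/x^3


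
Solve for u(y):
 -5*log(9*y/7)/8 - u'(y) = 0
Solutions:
 u(y) = C1 - 5*y*log(y)/8 - 5*y*log(3)/4 + 5*y/8 + 5*y*log(7)/8


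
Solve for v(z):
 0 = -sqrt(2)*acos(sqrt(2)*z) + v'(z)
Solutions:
 v(z) = C1 + sqrt(2)*(z*acos(sqrt(2)*z) - sqrt(2)*sqrt(1 - 2*z^2)/2)


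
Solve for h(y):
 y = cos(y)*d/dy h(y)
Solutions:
 h(y) = C1 + Integral(y/cos(y), y)


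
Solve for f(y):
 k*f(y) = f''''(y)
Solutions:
 f(y) = C1*exp(-k^(1/4)*y) + C2*exp(k^(1/4)*y) + C3*exp(-I*k^(1/4)*y) + C4*exp(I*k^(1/4)*y)


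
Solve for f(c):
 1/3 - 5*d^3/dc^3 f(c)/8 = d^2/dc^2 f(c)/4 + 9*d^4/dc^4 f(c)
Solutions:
 f(c) = C1 + C2*c + 2*c^2/3 + (C3*sin(sqrt(551)*c/144) + C4*cos(sqrt(551)*c/144))*exp(-5*c/144)


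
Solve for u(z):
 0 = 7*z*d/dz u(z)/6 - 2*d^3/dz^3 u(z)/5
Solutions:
 u(z) = C1 + Integral(C2*airyai(630^(1/3)*z/6) + C3*airybi(630^(1/3)*z/6), z)


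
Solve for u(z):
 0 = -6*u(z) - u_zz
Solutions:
 u(z) = C1*sin(sqrt(6)*z) + C2*cos(sqrt(6)*z)


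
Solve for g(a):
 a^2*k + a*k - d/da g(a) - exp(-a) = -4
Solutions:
 g(a) = C1 + a^3*k/3 + a^2*k/2 + 4*a + exp(-a)


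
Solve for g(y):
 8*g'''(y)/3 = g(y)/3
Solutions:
 g(y) = C3*exp(y/2) + (C1*sin(sqrt(3)*y/4) + C2*cos(sqrt(3)*y/4))*exp(-y/4)


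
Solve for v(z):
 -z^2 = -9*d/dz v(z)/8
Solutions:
 v(z) = C1 + 8*z^3/27


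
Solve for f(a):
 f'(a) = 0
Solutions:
 f(a) = C1


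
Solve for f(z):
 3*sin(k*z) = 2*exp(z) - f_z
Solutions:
 f(z) = C1 + 2*exp(z) + 3*cos(k*z)/k


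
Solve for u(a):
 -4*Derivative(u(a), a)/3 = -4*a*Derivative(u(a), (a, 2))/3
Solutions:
 u(a) = C1 + C2*a^2


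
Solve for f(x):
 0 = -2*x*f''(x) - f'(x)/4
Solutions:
 f(x) = C1 + C2*x^(7/8)


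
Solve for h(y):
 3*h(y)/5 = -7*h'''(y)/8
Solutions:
 h(y) = C3*exp(-2*3^(1/3)*35^(2/3)*y/35) + (C1*sin(3^(5/6)*35^(2/3)*y/35) + C2*cos(3^(5/6)*35^(2/3)*y/35))*exp(3^(1/3)*35^(2/3)*y/35)


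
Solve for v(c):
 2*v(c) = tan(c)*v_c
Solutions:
 v(c) = C1*sin(c)^2


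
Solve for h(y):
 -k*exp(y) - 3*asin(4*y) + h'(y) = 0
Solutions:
 h(y) = C1 + k*exp(y) + 3*y*asin(4*y) + 3*sqrt(1 - 16*y^2)/4


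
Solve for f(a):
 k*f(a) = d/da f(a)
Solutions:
 f(a) = C1*exp(a*k)


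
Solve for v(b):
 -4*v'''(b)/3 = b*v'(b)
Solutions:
 v(b) = C1 + Integral(C2*airyai(-6^(1/3)*b/2) + C3*airybi(-6^(1/3)*b/2), b)


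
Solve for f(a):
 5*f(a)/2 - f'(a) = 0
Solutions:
 f(a) = C1*exp(5*a/2)


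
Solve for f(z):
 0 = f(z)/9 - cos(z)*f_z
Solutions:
 f(z) = C1*(sin(z) + 1)^(1/18)/(sin(z) - 1)^(1/18)


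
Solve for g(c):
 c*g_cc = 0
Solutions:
 g(c) = C1 + C2*c


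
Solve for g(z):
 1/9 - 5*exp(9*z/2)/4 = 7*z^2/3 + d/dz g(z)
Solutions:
 g(z) = C1 - 7*z^3/9 + z/9 - 5*exp(9*z/2)/18


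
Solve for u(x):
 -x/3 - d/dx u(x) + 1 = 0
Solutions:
 u(x) = C1 - x^2/6 + x


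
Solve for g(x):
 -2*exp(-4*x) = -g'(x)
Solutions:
 g(x) = C1 - exp(-4*x)/2


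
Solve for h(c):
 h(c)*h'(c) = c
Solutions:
 h(c) = -sqrt(C1 + c^2)
 h(c) = sqrt(C1 + c^2)


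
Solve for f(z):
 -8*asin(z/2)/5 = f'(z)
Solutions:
 f(z) = C1 - 8*z*asin(z/2)/5 - 8*sqrt(4 - z^2)/5


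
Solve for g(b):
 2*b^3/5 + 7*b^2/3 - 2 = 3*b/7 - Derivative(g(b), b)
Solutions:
 g(b) = C1 - b^4/10 - 7*b^3/9 + 3*b^2/14 + 2*b


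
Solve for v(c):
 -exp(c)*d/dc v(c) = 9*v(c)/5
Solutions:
 v(c) = C1*exp(9*exp(-c)/5)


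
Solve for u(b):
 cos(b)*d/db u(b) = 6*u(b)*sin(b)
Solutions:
 u(b) = C1/cos(b)^6


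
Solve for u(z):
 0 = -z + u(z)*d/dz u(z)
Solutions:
 u(z) = -sqrt(C1 + z^2)
 u(z) = sqrt(C1 + z^2)


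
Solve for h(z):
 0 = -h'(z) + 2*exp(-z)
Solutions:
 h(z) = C1 - 2*exp(-z)


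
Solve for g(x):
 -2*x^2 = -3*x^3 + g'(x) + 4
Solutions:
 g(x) = C1 + 3*x^4/4 - 2*x^3/3 - 4*x


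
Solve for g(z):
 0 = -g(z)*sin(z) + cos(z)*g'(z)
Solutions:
 g(z) = C1/cos(z)


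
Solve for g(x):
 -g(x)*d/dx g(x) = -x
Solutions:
 g(x) = -sqrt(C1 + x^2)
 g(x) = sqrt(C1 + x^2)


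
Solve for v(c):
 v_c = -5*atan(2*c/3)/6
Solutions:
 v(c) = C1 - 5*c*atan(2*c/3)/6 + 5*log(4*c^2 + 9)/8


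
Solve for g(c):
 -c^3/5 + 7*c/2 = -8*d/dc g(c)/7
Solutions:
 g(c) = C1 + 7*c^4/160 - 49*c^2/32


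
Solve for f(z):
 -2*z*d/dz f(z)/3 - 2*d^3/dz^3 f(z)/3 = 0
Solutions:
 f(z) = C1 + Integral(C2*airyai(-z) + C3*airybi(-z), z)


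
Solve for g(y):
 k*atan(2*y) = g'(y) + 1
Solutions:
 g(y) = C1 + k*(y*atan(2*y) - log(4*y^2 + 1)/4) - y


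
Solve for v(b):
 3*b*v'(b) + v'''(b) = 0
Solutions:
 v(b) = C1 + Integral(C2*airyai(-3^(1/3)*b) + C3*airybi(-3^(1/3)*b), b)


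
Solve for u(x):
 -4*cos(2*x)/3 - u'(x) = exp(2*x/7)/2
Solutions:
 u(x) = C1 - 7*exp(2*x/7)/4 - 2*sin(2*x)/3


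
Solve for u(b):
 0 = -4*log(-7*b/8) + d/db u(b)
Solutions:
 u(b) = C1 + 4*b*log(-b) + 4*b*(-3*log(2) - 1 + log(7))


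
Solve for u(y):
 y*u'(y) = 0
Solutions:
 u(y) = C1


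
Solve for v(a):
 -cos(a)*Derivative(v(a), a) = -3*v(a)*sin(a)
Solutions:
 v(a) = C1/cos(a)^3


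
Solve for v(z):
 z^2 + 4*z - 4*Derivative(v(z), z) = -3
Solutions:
 v(z) = C1 + z^3/12 + z^2/2 + 3*z/4


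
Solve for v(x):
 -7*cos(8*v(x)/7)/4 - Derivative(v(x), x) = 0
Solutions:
 7*x/4 - 7*log(sin(8*v(x)/7) - 1)/16 + 7*log(sin(8*v(x)/7) + 1)/16 = C1


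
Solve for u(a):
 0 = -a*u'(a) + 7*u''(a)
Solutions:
 u(a) = C1 + C2*erfi(sqrt(14)*a/14)


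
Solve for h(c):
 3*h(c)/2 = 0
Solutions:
 h(c) = 0


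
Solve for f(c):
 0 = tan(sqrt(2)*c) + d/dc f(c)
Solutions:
 f(c) = C1 + sqrt(2)*log(cos(sqrt(2)*c))/2


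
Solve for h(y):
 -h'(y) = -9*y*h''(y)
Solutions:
 h(y) = C1 + C2*y^(10/9)


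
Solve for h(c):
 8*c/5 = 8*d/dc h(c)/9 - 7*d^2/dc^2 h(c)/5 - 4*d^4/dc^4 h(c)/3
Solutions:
 h(c) = C1 + C2*exp(-c*(-21*75^(1/3)/(200 + sqrt(55435))^(1/3) + 45^(1/3)*(200 + sqrt(55435))^(1/3))/60)*sin(3^(1/6)*5^(1/3)*c*(7*3^(2/3)*5^(1/3)/(200 + sqrt(55435))^(1/3) + (200 + sqrt(55435))^(1/3))/20) + C3*exp(-c*(-21*75^(1/3)/(200 + sqrt(55435))^(1/3) + 45^(1/3)*(200 + sqrt(55435))^(1/3))/60)*cos(3^(1/6)*5^(1/3)*c*(7*3^(2/3)*5^(1/3)/(200 + sqrt(55435))^(1/3) + (200 + sqrt(55435))^(1/3))/20) + C4*exp(c*(-21*75^(1/3)/(200 + sqrt(55435))^(1/3) + 45^(1/3)*(200 + sqrt(55435))^(1/3))/30) + 9*c^2/10 + 567*c/200


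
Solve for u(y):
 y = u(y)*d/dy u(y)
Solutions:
 u(y) = -sqrt(C1 + y^2)
 u(y) = sqrt(C1 + y^2)


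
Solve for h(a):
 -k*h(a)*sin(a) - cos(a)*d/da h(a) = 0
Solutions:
 h(a) = C1*exp(k*log(cos(a)))


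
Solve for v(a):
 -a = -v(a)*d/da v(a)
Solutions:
 v(a) = -sqrt(C1 + a^2)
 v(a) = sqrt(C1 + a^2)


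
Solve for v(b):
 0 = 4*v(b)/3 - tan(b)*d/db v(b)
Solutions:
 v(b) = C1*sin(b)^(4/3)


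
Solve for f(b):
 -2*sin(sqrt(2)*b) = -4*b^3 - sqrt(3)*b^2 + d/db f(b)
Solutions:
 f(b) = C1 + b^4 + sqrt(3)*b^3/3 + sqrt(2)*cos(sqrt(2)*b)


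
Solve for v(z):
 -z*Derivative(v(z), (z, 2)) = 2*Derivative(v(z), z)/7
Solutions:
 v(z) = C1 + C2*z^(5/7)


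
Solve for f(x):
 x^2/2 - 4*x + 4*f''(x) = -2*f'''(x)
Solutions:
 f(x) = C1 + C2*x + C3*exp(-2*x) - x^4/96 + 3*x^3/16 - 9*x^2/32


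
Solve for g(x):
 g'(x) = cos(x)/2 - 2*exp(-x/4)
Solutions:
 g(x) = C1 + sin(x)/2 + 8*exp(-x/4)


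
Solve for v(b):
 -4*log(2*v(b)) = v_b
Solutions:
 Integral(1/(log(_y) + log(2)), (_y, v(b)))/4 = C1 - b


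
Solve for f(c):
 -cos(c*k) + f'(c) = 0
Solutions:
 f(c) = C1 + sin(c*k)/k


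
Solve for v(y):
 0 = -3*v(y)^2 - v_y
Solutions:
 v(y) = 1/(C1 + 3*y)


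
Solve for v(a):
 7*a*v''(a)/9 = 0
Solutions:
 v(a) = C1 + C2*a


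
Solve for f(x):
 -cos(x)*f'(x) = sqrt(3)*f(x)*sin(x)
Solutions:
 f(x) = C1*cos(x)^(sqrt(3))


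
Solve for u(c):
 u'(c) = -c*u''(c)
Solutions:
 u(c) = C1 + C2*log(c)


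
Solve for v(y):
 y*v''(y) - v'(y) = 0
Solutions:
 v(y) = C1 + C2*y^2


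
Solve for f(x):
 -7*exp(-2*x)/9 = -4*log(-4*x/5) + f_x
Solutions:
 f(x) = C1 + 4*x*log(-x) + 4*x*(-log(5) - 1 + 2*log(2)) + 7*exp(-2*x)/18


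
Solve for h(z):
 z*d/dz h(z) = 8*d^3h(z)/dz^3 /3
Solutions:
 h(z) = C1 + Integral(C2*airyai(3^(1/3)*z/2) + C3*airybi(3^(1/3)*z/2), z)


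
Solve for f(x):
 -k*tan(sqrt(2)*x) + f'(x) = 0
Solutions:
 f(x) = C1 - sqrt(2)*k*log(cos(sqrt(2)*x))/2


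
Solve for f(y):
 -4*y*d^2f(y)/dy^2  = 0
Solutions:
 f(y) = C1 + C2*y


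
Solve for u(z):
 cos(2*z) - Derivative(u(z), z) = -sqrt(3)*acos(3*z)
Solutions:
 u(z) = C1 + sqrt(3)*(z*acos(3*z) - sqrt(1 - 9*z^2)/3) + sin(2*z)/2


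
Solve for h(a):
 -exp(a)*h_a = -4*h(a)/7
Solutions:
 h(a) = C1*exp(-4*exp(-a)/7)


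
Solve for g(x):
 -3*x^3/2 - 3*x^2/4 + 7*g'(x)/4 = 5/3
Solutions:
 g(x) = C1 + 3*x^4/14 + x^3/7 + 20*x/21


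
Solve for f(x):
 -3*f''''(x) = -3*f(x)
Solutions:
 f(x) = C1*exp(-x) + C2*exp(x) + C3*sin(x) + C4*cos(x)


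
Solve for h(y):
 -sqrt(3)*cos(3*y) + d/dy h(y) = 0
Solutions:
 h(y) = C1 + sqrt(3)*sin(3*y)/3


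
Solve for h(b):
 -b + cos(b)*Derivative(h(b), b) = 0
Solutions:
 h(b) = C1 + Integral(b/cos(b), b)


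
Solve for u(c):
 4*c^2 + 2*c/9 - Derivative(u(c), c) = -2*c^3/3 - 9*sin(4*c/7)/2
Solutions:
 u(c) = C1 + c^4/6 + 4*c^3/3 + c^2/9 - 63*cos(4*c/7)/8


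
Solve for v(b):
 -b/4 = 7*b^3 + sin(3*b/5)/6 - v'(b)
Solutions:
 v(b) = C1 + 7*b^4/4 + b^2/8 - 5*cos(3*b/5)/18


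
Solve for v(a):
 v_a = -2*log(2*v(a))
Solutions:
 Integral(1/(log(_y) + log(2)), (_y, v(a)))/2 = C1 - a


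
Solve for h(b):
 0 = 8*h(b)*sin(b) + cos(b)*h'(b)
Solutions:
 h(b) = C1*cos(b)^8


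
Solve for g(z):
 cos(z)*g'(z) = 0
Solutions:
 g(z) = C1


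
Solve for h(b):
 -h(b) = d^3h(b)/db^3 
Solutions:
 h(b) = C3*exp(-b) + (C1*sin(sqrt(3)*b/2) + C2*cos(sqrt(3)*b/2))*exp(b/2)


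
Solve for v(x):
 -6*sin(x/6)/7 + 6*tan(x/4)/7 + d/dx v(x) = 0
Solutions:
 v(x) = C1 + 24*log(cos(x/4))/7 - 36*cos(x/6)/7


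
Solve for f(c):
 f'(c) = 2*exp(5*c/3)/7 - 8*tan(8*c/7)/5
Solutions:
 f(c) = C1 + 6*exp(5*c/3)/35 + 7*log(cos(8*c/7))/5


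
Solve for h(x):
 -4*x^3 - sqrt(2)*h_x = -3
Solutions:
 h(x) = C1 - sqrt(2)*x^4/2 + 3*sqrt(2)*x/2


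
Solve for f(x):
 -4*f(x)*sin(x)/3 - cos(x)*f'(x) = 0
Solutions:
 f(x) = C1*cos(x)^(4/3)


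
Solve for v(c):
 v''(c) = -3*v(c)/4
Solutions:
 v(c) = C1*sin(sqrt(3)*c/2) + C2*cos(sqrt(3)*c/2)


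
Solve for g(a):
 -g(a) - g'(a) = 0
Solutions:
 g(a) = C1*exp(-a)


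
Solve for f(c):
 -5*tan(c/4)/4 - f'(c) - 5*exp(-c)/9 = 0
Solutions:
 f(c) = C1 - 5*log(tan(c/4)^2 + 1)/2 + 5*exp(-c)/9


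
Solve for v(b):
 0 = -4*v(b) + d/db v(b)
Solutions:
 v(b) = C1*exp(4*b)


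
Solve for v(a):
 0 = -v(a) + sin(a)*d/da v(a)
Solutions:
 v(a) = C1*sqrt(cos(a) - 1)/sqrt(cos(a) + 1)


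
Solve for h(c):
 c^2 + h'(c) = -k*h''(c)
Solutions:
 h(c) = C1 + C2*exp(-c/k) - c^3/3 + c^2*k - 2*c*k^2


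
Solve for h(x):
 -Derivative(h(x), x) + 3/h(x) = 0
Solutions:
 h(x) = -sqrt(C1 + 6*x)
 h(x) = sqrt(C1 + 6*x)


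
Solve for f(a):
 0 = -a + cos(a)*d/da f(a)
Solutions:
 f(a) = C1 + Integral(a/cos(a), a)


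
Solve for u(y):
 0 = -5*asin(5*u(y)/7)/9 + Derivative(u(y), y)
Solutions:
 Integral(1/asin(5*_y/7), (_y, u(y))) = C1 + 5*y/9


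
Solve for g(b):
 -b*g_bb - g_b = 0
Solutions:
 g(b) = C1 + C2*log(b)


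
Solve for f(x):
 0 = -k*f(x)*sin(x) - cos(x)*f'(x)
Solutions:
 f(x) = C1*exp(k*log(cos(x)))


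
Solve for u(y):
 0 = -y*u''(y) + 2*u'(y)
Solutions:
 u(y) = C1 + C2*y^3


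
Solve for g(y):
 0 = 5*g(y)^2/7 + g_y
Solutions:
 g(y) = 7/(C1 + 5*y)


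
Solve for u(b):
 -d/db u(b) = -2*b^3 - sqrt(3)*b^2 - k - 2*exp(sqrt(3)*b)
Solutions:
 u(b) = C1 + b^4/2 + sqrt(3)*b^3/3 + b*k + 2*sqrt(3)*exp(sqrt(3)*b)/3


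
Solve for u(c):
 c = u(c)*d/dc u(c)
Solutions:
 u(c) = -sqrt(C1 + c^2)
 u(c) = sqrt(C1 + c^2)


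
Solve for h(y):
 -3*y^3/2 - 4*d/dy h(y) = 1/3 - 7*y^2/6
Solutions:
 h(y) = C1 - 3*y^4/32 + 7*y^3/72 - y/12


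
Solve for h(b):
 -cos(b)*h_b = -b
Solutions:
 h(b) = C1 + Integral(b/cos(b), b)


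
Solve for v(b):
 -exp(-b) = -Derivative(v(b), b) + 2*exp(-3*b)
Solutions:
 v(b) = C1 - exp(-b) - 2*exp(-3*b)/3


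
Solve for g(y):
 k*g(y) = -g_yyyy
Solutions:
 g(y) = C1*exp(-y*(-k)^(1/4)) + C2*exp(y*(-k)^(1/4)) + C3*exp(-I*y*(-k)^(1/4)) + C4*exp(I*y*(-k)^(1/4))


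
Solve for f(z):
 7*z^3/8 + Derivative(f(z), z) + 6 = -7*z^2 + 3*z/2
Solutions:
 f(z) = C1 - 7*z^4/32 - 7*z^3/3 + 3*z^2/4 - 6*z


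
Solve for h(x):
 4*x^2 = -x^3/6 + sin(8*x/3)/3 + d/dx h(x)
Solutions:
 h(x) = C1 + x^4/24 + 4*x^3/3 + cos(8*x/3)/8


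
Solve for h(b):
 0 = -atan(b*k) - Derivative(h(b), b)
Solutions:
 h(b) = C1 - Piecewise((b*atan(b*k) - log(b^2*k^2 + 1)/(2*k), Ne(k, 0)), (0, True))


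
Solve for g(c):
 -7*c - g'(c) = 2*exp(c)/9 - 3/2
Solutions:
 g(c) = C1 - 7*c^2/2 + 3*c/2 - 2*exp(c)/9


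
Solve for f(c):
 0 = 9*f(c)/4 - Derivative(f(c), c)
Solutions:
 f(c) = C1*exp(9*c/4)


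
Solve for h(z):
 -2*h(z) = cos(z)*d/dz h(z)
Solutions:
 h(z) = C1*(sin(z) - 1)/(sin(z) + 1)


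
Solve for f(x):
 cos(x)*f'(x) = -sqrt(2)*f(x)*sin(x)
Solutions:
 f(x) = C1*cos(x)^(sqrt(2))


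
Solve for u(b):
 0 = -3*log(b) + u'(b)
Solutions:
 u(b) = C1 + 3*b*log(b) - 3*b


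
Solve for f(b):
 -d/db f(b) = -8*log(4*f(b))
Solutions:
 -Integral(1/(log(_y) + 2*log(2)), (_y, f(b)))/8 = C1 - b


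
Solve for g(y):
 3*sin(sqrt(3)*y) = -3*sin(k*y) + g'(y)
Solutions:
 g(y) = C1 - sqrt(3)*cos(sqrt(3)*y) - 3*cos(k*y)/k


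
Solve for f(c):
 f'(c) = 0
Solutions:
 f(c) = C1


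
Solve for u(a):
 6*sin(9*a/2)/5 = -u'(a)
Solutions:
 u(a) = C1 + 4*cos(9*a/2)/15


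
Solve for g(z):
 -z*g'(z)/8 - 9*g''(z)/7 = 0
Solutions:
 g(z) = C1 + C2*erf(sqrt(7)*z/12)


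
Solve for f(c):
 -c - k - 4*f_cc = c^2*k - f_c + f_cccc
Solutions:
 f(c) = C1 + C2*exp(-c*(-8*18^(1/3)/(9 + sqrt(849))^(1/3) + 12^(1/3)*(9 + sqrt(849))^(1/3))/12)*sin(2^(1/3)*3^(1/6)*c*(2/(9 + sqrt(849))^(1/3) + 2^(1/3)*3^(2/3)*(9 + sqrt(849))^(1/3)/12)) + C3*exp(-c*(-8*18^(1/3)/(9 + sqrt(849))^(1/3) + 12^(1/3)*(9 + sqrt(849))^(1/3))/12)*cos(2^(1/3)*3^(1/6)*c*(2/(9 + sqrt(849))^(1/3) + 2^(1/3)*3^(2/3)*(9 + sqrt(849))^(1/3)/12)) + C4*exp(c*(-8*18^(1/3)/(9 + sqrt(849))^(1/3) + 12^(1/3)*(9 + sqrt(849))^(1/3))/6) + c^3*k/3 + 4*c^2*k + c^2/2 + 33*c*k + 4*c


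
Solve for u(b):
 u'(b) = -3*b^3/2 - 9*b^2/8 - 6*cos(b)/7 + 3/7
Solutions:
 u(b) = C1 - 3*b^4/8 - 3*b^3/8 + 3*b/7 - 6*sin(b)/7


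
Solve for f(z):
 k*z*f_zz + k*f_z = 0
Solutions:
 f(z) = C1 + C2*log(z)


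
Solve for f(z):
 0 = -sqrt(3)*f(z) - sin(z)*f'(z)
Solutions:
 f(z) = C1*(cos(z) + 1)^(sqrt(3)/2)/(cos(z) - 1)^(sqrt(3)/2)


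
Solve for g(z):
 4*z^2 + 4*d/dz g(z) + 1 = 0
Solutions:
 g(z) = C1 - z^3/3 - z/4


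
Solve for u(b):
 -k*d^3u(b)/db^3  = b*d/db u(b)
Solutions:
 u(b) = C1 + Integral(C2*airyai(b*(-1/k)^(1/3)) + C3*airybi(b*(-1/k)^(1/3)), b)


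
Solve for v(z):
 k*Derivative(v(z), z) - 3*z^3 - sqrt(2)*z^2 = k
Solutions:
 v(z) = C1 + z + 3*z^4/(4*k) + sqrt(2)*z^3/(3*k)


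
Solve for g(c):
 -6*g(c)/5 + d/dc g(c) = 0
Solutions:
 g(c) = C1*exp(6*c/5)


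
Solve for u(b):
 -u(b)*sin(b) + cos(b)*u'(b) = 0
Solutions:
 u(b) = C1/cos(b)


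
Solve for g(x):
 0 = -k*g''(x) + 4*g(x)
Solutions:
 g(x) = C1*exp(-2*x*sqrt(1/k)) + C2*exp(2*x*sqrt(1/k))


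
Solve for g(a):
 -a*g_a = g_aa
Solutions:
 g(a) = C1 + C2*erf(sqrt(2)*a/2)


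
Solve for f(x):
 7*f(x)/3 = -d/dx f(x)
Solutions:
 f(x) = C1*exp(-7*x/3)


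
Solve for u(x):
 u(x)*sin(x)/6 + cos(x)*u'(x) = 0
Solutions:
 u(x) = C1*cos(x)^(1/6)


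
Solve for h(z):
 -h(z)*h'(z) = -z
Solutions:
 h(z) = -sqrt(C1 + z^2)
 h(z) = sqrt(C1 + z^2)


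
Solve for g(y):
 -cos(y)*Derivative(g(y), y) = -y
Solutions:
 g(y) = C1 + Integral(y/cos(y), y)


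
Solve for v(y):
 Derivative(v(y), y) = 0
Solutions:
 v(y) = C1


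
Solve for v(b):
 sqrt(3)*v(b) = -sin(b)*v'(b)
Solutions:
 v(b) = C1*(cos(b) + 1)^(sqrt(3)/2)/(cos(b) - 1)^(sqrt(3)/2)


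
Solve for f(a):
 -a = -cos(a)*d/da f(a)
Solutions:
 f(a) = C1 + Integral(a/cos(a), a)


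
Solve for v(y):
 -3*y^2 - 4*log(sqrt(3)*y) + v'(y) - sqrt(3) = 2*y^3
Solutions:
 v(y) = C1 + y^4/2 + y^3 + 4*y*log(y) - 4*y + sqrt(3)*y + y*log(9)


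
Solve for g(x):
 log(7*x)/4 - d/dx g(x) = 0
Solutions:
 g(x) = C1 + x*log(x)/4 - x/4 + x*log(7)/4


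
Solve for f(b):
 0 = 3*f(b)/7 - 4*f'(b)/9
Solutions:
 f(b) = C1*exp(27*b/28)


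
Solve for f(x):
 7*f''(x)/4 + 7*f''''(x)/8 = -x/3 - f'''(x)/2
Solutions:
 f(x) = C1 + C2*x - 2*x^3/63 + 4*x^2/147 + (C3*sin(sqrt(94)*x/7) + C4*cos(sqrt(94)*x/7))*exp(-2*x/7)


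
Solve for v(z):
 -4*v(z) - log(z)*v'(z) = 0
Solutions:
 v(z) = C1*exp(-4*li(z))


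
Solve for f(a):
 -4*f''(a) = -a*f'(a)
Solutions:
 f(a) = C1 + C2*erfi(sqrt(2)*a/4)


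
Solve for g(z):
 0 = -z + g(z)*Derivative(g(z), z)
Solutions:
 g(z) = -sqrt(C1 + z^2)
 g(z) = sqrt(C1 + z^2)


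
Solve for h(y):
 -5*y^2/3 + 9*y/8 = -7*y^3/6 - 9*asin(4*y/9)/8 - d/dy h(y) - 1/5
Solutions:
 h(y) = C1 - 7*y^4/24 + 5*y^3/9 - 9*y^2/16 - 9*y*asin(4*y/9)/8 - y/5 - 9*sqrt(81 - 16*y^2)/32


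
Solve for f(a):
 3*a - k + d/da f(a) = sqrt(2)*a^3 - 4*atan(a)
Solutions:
 f(a) = C1 + sqrt(2)*a^4/4 - 3*a^2/2 + a*k - 4*a*atan(a) + 2*log(a^2 + 1)


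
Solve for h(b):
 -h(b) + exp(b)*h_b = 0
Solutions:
 h(b) = C1*exp(-exp(-b))


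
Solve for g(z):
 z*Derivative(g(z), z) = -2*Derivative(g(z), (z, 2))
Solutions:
 g(z) = C1 + C2*erf(z/2)


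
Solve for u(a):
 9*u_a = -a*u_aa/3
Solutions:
 u(a) = C1 + C2/a^26


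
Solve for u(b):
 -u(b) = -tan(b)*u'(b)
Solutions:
 u(b) = C1*sin(b)


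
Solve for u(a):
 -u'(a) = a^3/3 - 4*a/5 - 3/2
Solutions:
 u(a) = C1 - a^4/12 + 2*a^2/5 + 3*a/2


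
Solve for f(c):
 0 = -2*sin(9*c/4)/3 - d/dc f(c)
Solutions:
 f(c) = C1 + 8*cos(9*c/4)/27


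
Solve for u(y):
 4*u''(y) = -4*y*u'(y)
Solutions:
 u(y) = C1 + C2*erf(sqrt(2)*y/2)


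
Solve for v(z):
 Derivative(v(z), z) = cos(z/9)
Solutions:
 v(z) = C1 + 9*sin(z/9)


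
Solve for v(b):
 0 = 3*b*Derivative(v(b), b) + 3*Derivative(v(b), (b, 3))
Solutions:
 v(b) = C1 + Integral(C2*airyai(-b) + C3*airybi(-b), b)


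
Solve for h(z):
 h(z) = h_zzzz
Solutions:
 h(z) = C1*exp(-z) + C2*exp(z) + C3*sin(z) + C4*cos(z)


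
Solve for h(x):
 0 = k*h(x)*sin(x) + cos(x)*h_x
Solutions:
 h(x) = C1*exp(k*log(cos(x)))


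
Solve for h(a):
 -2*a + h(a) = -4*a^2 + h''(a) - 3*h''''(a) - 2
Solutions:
 h(a) = -4*a^2 + 2*a + (C1*sin(3^(3/4)*a*sin(atan(sqrt(11))/2)/3) + C2*cos(3^(3/4)*a*sin(atan(sqrt(11))/2)/3))*exp(-3^(3/4)*a*cos(atan(sqrt(11))/2)/3) + (C3*sin(3^(3/4)*a*sin(atan(sqrt(11))/2)/3) + C4*cos(3^(3/4)*a*sin(atan(sqrt(11))/2)/3))*exp(3^(3/4)*a*cos(atan(sqrt(11))/2)/3) - 10


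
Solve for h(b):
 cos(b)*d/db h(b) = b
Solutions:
 h(b) = C1 + Integral(b/cos(b), b)


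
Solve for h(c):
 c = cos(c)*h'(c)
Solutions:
 h(c) = C1 + Integral(c/cos(c), c)


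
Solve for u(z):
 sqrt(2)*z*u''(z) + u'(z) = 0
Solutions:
 u(z) = C1 + C2*z^(1 - sqrt(2)/2)


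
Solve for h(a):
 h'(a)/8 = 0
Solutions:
 h(a) = C1


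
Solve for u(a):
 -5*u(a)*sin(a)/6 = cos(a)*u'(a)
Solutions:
 u(a) = C1*cos(a)^(5/6)


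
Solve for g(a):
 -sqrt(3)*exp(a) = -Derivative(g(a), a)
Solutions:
 g(a) = C1 + sqrt(3)*exp(a)


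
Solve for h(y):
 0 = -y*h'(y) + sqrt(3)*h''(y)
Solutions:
 h(y) = C1 + C2*erfi(sqrt(2)*3^(3/4)*y/6)


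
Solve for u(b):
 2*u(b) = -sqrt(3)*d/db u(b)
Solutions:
 u(b) = C1*exp(-2*sqrt(3)*b/3)


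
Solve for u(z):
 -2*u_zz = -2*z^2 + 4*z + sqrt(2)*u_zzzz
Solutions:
 u(z) = C1 + C2*z + C3*sin(2^(1/4)*z) + C4*cos(2^(1/4)*z) + z^4/12 - z^3/3 - sqrt(2)*z^2/2


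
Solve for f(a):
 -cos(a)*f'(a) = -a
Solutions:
 f(a) = C1 + Integral(a/cos(a), a)


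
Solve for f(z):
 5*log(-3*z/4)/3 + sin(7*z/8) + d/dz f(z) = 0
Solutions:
 f(z) = C1 - 5*z*log(-z)/3 - 2*z*log(3) + z*log(6)/3 + 5*z/3 + 3*z*log(2) + 8*cos(7*z/8)/7


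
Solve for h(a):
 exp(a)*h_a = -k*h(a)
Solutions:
 h(a) = C1*exp(k*exp(-a))


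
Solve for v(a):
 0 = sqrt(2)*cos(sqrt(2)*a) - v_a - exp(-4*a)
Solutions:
 v(a) = C1 + sin(sqrt(2)*a) + exp(-4*a)/4


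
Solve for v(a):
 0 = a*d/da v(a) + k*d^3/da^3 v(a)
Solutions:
 v(a) = C1 + Integral(C2*airyai(a*(-1/k)^(1/3)) + C3*airybi(a*(-1/k)^(1/3)), a)


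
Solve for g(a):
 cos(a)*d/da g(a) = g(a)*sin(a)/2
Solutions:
 g(a) = C1/sqrt(cos(a))


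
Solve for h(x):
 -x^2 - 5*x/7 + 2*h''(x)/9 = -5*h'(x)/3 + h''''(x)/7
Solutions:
 h(x) = C1 + C2*exp(-x*(4*18^(1/3)*7^(2/3)/(sqrt(163353) + 405)^(1/3) + 84^(1/3)*(sqrt(163353) + 405)^(1/3))/36)*sin(3^(1/6)*x*(-28^(1/3)*3^(2/3)*(sqrt(163353) + 405)^(1/3) + 12*2^(1/3)*7^(2/3)/(sqrt(163353) + 405)^(1/3))/36) + C3*exp(-x*(4*18^(1/3)*7^(2/3)/(sqrt(163353) + 405)^(1/3) + 84^(1/3)*(sqrt(163353) + 405)^(1/3))/36)*cos(3^(1/6)*x*(-28^(1/3)*3^(2/3)*(sqrt(163353) + 405)^(1/3) + 12*2^(1/3)*7^(2/3)/(sqrt(163353) + 405)^(1/3))/36) + C4*exp(x*(4*18^(1/3)*7^(2/3)/(sqrt(163353) + 405)^(1/3) + 84^(1/3)*(sqrt(163353) + 405)^(1/3))/18) + x^3/5 + 47*x^2/350 - 94*x/2625


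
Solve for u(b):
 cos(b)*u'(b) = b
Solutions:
 u(b) = C1 + Integral(b/cos(b), b)


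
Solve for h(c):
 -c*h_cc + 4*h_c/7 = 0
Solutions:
 h(c) = C1 + C2*c^(11/7)


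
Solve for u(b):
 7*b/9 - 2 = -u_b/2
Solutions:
 u(b) = C1 - 7*b^2/9 + 4*b


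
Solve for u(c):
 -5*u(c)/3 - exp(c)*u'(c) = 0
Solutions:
 u(c) = C1*exp(5*exp(-c)/3)


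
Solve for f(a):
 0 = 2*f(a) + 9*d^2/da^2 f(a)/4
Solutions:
 f(a) = C1*sin(2*sqrt(2)*a/3) + C2*cos(2*sqrt(2)*a/3)


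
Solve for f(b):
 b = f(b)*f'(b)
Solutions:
 f(b) = -sqrt(C1 + b^2)
 f(b) = sqrt(C1 + b^2)


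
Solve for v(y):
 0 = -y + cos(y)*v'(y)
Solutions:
 v(y) = C1 + Integral(y/cos(y), y)


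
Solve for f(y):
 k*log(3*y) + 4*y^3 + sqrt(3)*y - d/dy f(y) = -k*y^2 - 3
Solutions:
 f(y) = C1 + k*y^3/3 + k*y*log(y) - k*y + k*y*log(3) + y^4 + sqrt(3)*y^2/2 + 3*y


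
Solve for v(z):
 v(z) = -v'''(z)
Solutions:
 v(z) = C3*exp(-z) + (C1*sin(sqrt(3)*z/2) + C2*cos(sqrt(3)*z/2))*exp(z/2)


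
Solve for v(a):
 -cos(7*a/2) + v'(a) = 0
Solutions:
 v(a) = C1 + 2*sin(7*a/2)/7


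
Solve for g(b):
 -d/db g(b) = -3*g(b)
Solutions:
 g(b) = C1*exp(3*b)


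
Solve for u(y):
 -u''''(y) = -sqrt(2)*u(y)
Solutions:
 u(y) = C1*exp(-2^(1/8)*y) + C2*exp(2^(1/8)*y) + C3*sin(2^(1/8)*y) + C4*cos(2^(1/8)*y)


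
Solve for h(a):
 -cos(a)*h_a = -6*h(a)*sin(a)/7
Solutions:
 h(a) = C1/cos(a)^(6/7)


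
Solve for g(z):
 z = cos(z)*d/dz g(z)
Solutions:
 g(z) = C1 + Integral(z/cos(z), z)


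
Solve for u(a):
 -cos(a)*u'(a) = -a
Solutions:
 u(a) = C1 + Integral(a/cos(a), a)


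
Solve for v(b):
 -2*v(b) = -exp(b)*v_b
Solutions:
 v(b) = C1*exp(-2*exp(-b))


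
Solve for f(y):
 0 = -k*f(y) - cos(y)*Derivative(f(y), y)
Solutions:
 f(y) = C1*exp(k*(log(sin(y) - 1) - log(sin(y) + 1))/2)


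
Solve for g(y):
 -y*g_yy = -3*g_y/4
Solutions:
 g(y) = C1 + C2*y^(7/4)


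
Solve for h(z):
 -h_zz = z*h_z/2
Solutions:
 h(z) = C1 + C2*erf(z/2)


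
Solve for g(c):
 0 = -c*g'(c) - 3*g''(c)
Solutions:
 g(c) = C1 + C2*erf(sqrt(6)*c/6)


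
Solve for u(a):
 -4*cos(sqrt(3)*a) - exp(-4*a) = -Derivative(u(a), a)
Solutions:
 u(a) = C1 + 4*sqrt(3)*sin(sqrt(3)*a)/3 - exp(-4*a)/4


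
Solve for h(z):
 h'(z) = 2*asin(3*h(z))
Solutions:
 Integral(1/asin(3*_y), (_y, h(z))) = C1 + 2*z


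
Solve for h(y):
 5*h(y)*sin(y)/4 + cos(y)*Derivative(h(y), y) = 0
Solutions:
 h(y) = C1*cos(y)^(5/4)


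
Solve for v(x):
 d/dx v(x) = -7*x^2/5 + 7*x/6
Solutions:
 v(x) = C1 - 7*x^3/15 + 7*x^2/12


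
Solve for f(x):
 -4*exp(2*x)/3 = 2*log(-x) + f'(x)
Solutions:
 f(x) = C1 - 2*x*log(-x) + 2*x - 2*exp(2*x)/3


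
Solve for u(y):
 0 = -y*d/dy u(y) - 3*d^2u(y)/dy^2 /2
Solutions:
 u(y) = C1 + C2*erf(sqrt(3)*y/3)
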